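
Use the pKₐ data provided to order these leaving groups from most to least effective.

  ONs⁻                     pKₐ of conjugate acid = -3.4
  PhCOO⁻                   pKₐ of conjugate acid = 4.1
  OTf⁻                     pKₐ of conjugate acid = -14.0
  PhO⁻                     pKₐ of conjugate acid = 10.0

Lower conjugate-acid pKₐ ⇒ weaker base ⇒ better leaving group.
Sorting by the given values: OTf⁻ (-14.0), ONs⁻ (-3.4), PhCOO⁻ (4.1), PhO⁻ (10.0).

OTf⁻ > ONs⁻ > PhCOO⁻ > PhO⁻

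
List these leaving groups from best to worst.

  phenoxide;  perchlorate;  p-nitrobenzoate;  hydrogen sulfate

perchlorate > hydrogen sulfate > p-nitrobenzoate > phenoxide

Rank by basicity of the departing species: weakest base leaves most easily.
perchlorate: pKₐ(HClO₄) ≈ -10 — extremely weak base; rarely used for safety reasons
hydrogen sulfate: pKₐ(H₂SO₄) ≈ -3
p-nitrobenzoate: pKₐ(p-nitrobenzoic acid) ≈ 3.4
phenoxide: pKₐ(C₆H₅OH (phenol)) ≈ 10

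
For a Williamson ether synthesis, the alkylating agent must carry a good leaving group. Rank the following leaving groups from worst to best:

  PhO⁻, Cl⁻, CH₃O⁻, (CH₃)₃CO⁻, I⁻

(CH₃)₃CO⁻ < CH₃O⁻ < PhO⁻ < Cl⁻ < I⁻

Rank by basicity of the departing species: weakest base leaves most easily.
I⁻: pKₐ(HI) ≈ -10
Cl⁻: pKₐ(HCl) ≈ -7
PhO⁻: pKₐ(C₆H₅OH (phenol)) ≈ 10
CH₃O⁻: pKₐ(CH₃OH) ≈ 15.5
(CH₃)₃CO⁻: pKₐ(t-BuOH) ≈ 18 — bulky, strongly basic alkoxide
Listed from poorest to best leaving group as asked.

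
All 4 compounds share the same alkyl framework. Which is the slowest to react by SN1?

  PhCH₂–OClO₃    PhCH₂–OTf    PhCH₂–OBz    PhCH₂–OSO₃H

The skeletons are identical, so relative rate is governed entirely by leaving-group ability.
Rank by basicity of the departing species: weakest base leaves most easily.
PhCH₂–OTf loses OTf⁻: pKₐ(CF₃SO₃H (triflic acid)) ≈ -14
PhCH₂–OClO₃ loses ClO₄⁻: pKₐ(HClO₄) ≈ -10
PhCH₂–OSO₃H loses HSO₄⁻: pKₐ(H₂SO₄) ≈ -3
PhCH₂–OBz loses PhCOO⁻: pKₐ(C₆H₅COOH) ≈ 4.2

PhCH₂–OBz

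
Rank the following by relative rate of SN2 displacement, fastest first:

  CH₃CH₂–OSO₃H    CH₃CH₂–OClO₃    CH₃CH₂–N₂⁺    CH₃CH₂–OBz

Identical carbon frameworks mean the comparison reduces to leaving-group quality.
The more stable X⁻ (or X) is on its own — i.e. the weaker a base it is — the better a leaving group it makes.
CH₃CH₂–N₂⁺ loses N₂: no meaningful conjugate acid; N₂ departs as an exceptionally stable neutral molecule
CH₃CH₂–OClO₃ loses ClO₄⁻: pKₐ(HClO₄) ≈ -10
CH₃CH₂–OSO₃H loses HSO₄⁻: pKₐ(H₂SO₄) ≈ -3
CH₃CH₂–OBz loses PhCOO⁻: pKₐ(C₆H₅COOH) ≈ 4.2

CH₃CH₂–N₂⁺ > CH₃CH₂–OClO₃ > CH₃CH₂–OSO₃H > CH₃CH₂–OBz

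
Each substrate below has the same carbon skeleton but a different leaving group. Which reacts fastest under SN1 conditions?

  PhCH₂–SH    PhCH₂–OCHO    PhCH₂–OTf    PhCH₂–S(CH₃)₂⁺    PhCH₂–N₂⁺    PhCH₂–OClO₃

PhCH₂–N₂⁺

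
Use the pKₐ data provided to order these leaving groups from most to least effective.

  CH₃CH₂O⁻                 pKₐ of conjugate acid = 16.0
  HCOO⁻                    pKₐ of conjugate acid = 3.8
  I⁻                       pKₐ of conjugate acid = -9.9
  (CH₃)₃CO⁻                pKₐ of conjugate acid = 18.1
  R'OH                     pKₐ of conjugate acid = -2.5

Lower conjugate-acid pKₐ ⇒ weaker base ⇒ better leaving group.
Sorting by the given values: I⁻ (-9.9), R'OH (-2.5), HCOO⁻ (3.8), CH₃CH₂O⁻ (16.0), (CH₃)₃CO⁻ (18.1).

I⁻ > R'OH > HCOO⁻ > CH₃CH₂O⁻ > (CH₃)₃CO⁻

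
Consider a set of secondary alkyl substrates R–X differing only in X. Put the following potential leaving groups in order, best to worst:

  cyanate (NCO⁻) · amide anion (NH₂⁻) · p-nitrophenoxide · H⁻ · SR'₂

SR'₂ > cyanate (NCO⁻) > p-nitrophenoxide > H⁻ > amide anion (NH₂⁻)

Rank by basicity of the departing species: weakest base leaves most easily.
SR'₂: pKₐ(R'₂SH⁺) ≈ -7 — neutral; leaves from a sulfonium salt (R–SR'₂⁺)
cyanate (NCO⁻): pKₐ(HOCN) ≈ 3.5
p-nitrophenoxide: pKₐ(p-nitrophenol) ≈ 7.2 — nitro group delocalises the charge; the classic chromogenic LG
H⁻: pKₐ(H₂) ≈ 36 — extremely strong base; leaves only in special hydride-transfer contexts
amide anion (NH₂⁻): pKₐ(NH₃) ≈ 38 — extremely strong base; never a leaving group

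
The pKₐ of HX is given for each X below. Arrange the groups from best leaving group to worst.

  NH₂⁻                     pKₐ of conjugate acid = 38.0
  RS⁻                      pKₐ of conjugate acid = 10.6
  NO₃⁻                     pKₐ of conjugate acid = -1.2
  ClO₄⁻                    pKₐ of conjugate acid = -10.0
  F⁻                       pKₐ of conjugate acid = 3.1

Lower conjugate-acid pKₐ ⇒ weaker base ⇒ better leaving group.
Sorting by the given values: ClO₄⁻ (-10.0), NO₃⁻ (-1.2), F⁻ (3.1), RS⁻ (10.6), NH₂⁻ (38.0).

ClO₄⁻ > NO₃⁻ > F⁻ > RS⁻ > NH₂⁻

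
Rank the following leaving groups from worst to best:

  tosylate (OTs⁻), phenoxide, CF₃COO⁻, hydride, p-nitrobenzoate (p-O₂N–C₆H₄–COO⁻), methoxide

hydride < methoxide < phenoxide < p-nitrobenzoate (p-O₂N–C₆H₄–COO⁻) < CF₃COO⁻ < tosylate (OTs⁻)

Rank by basicity of the departing species: weakest base leaves most easily.
tosylate (OTs⁻): pKₐ(p-CH₃C₆H₄SO₃H (TsOH)) ≈ -2.8 — resonance-delocalised arenesulfonate
CF₃COO⁻: pKₐ(CF₃COOH) ≈ 0.2
p-nitrobenzoate (p-O₂N–C₆H₄–COO⁻): pKₐ(p-nitrobenzoic acid) ≈ 3.4 — electron-withdrawing nitro group stabilises the carboxylate
phenoxide: pKₐ(C₆H₅OH (phenol)) ≈ 10
methoxide: pKₐ(CH₃OH) ≈ 15.5 — strong base; alkoxides do not leave unassisted
hydride: pKₐ(H₂) ≈ 36
Listed from poorest to best leaving group as asked.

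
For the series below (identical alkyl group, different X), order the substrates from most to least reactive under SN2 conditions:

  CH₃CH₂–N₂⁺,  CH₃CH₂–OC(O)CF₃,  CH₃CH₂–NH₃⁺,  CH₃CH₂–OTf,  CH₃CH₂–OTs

CH₃CH₂–N₂⁺ > CH₃CH₂–OTf > CH₃CH₂–OTs > CH₃CH₂–OC(O)CF₃ > CH₃CH₂–NH₃⁺

The skeletons are identical, so relative rate is governed entirely by leaving-group ability.
Rank by basicity of the departing species: weakest base leaves most easily.
CH₃CH₂–N₂⁺ loses N₂: no meaningful conjugate acid; N₂ departs as an exceptionally stable neutral molecule
CH₃CH₂–OTf loses OTf⁻: pKₐ(CF₃SO₃H (triflic acid)) ≈ -14
CH₃CH₂–OTs loses OTs⁻: pKₐ(p-CH₃C₆H₄SO₃H (TsOH)) ≈ -2.8
CH₃CH₂–OC(O)CF₃ loses CF₃COO⁻: pKₐ(CF₃COOH) ≈ 0.2
CH₃CH₂–NH₃⁺ loses NH₃: pKₐ(NH₄⁺) ≈ 9.2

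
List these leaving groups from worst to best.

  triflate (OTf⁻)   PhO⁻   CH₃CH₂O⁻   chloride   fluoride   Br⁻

CH₃CH₂O⁻ < PhO⁻ < fluoride < chloride < Br⁻ < triflate (OTf⁻)

Rank by basicity of the departing species: weakest base leaves most easily.
triflate (OTf⁻): pKₐ(CF₃SO₃H (triflic acid)) ≈ -14
Br⁻: pKₐ(HBr) ≈ -9
chloride: pKₐ(HCl) ≈ -7
fluoride: pKₐ(HF) ≈ 3.2
PhO⁻: pKₐ(C₆H₅OH (phenol)) ≈ 10
CH₃CH₂O⁻: pKₐ(CH₃CH₂OH) ≈ 16
The question asks for worst first, so the sequence is read in increasing leaving-group ability.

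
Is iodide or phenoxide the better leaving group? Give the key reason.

iodide

iodide is the better leaving group.
pKₐ(HI) ≈ -10 versus pKₐ(C₆H₅OH (phenol)) ≈ 10: iodide is the much weaker base.
Large, highly polarisable; very weak base.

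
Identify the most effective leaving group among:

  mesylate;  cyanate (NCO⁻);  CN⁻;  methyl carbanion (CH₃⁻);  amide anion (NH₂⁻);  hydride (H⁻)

mesylate

The more stable X⁻ (or X) is on its own — i.e. the weaker a base it is — the better a leaving group it makes.
mesylate: pKₐ(CH₃SO₃H (MsOH)) ≈ -1.9
cyanate (NCO⁻): pKₐ(HOCN) ≈ 3.5
CN⁻: pKₐ(HCN) ≈ 9.2
hydride (H⁻): pKₐ(H₂) ≈ 36
amide anion (NH₂⁻): pKₐ(NH₃) ≈ 38
methyl carbanion (CH₃⁻): pKₐ(CH₄) ≈ 48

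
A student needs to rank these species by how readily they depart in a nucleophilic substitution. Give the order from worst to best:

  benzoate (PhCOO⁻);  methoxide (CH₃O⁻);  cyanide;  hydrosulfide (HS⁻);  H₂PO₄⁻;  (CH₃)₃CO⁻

(CH₃)₃CO⁻ < methoxide (CH₃O⁻) < cyanide < hydrosulfide (HS⁻) < benzoate (PhCOO⁻) < H₂PO₄⁻

Rank by basicity of the departing species: weakest base leaves most easily.
H₂PO₄⁻: pKₐ(H₃PO₄) ≈ 2.1 — moderate base; biological leaving group after further activation
benzoate (PhCOO⁻): pKₐ(C₆H₅COOH) ≈ 4.2 — aryl carboxylate
hydrosulfide (HS⁻): pKₐ(H₂S) ≈ 7 — larger and more polarisable than the oxygen analogue
cyanide: pKₐ(HCN) ≈ 9.2
methoxide (CH₃O⁻): pKₐ(CH₃OH) ≈ 15.5 — strong base; alkoxides do not leave unassisted
(CH₃)₃CO⁻: pKₐ(t-BuOH) ≈ 18 — bulky, strongly basic alkoxide
The question asks for worst first, so the sequence is read in increasing leaving-group ability.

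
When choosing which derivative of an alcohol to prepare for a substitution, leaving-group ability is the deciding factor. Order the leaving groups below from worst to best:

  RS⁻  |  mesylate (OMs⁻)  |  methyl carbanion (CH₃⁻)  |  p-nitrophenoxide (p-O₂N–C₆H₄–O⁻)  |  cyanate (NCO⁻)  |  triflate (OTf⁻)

triflate (OTf⁻): pKₐ(CF₃SO₃H (triflic acid)) ≈ -14
mesylate (OMs⁻): pKₐ(CH₃SO₃H (MsOH)) ≈ -1.9
cyanate (NCO⁻): pKₐ(HOCN) ≈ 3.5
p-nitrophenoxide (p-O₂N–C₆H₄–O⁻): pKₐ(p-nitrophenol) ≈ 7.2
RS⁻: pKₐ(RSH (a thiol)) ≈ 10.5
methyl carbanion (CH₃⁻): pKₐ(CH₄) ≈ 48
Listed from poorest to best leaving group as asked.

methyl carbanion (CH₃⁻) < RS⁻ < p-nitrophenoxide (p-O₂N–C₆H₄–O⁻) < cyanate (NCO⁻) < mesylate (OMs⁻) < triflate (OTf⁻)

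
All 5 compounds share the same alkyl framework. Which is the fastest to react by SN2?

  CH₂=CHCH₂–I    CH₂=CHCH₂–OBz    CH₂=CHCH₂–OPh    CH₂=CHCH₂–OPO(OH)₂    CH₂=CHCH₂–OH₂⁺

The skeletons are identical, so relative rate is governed entirely by leaving-group ability.
The more stable X⁻ (or X) is on its own — i.e. the weaker a base it is — the better a leaving group it makes.
CH₂=CHCH₂–I loses I⁻: pKₐ(HI) ≈ -10
CH₂=CHCH₂–OH₂⁺ loses H₂O: pKₐ(H₃O⁺) ≈ -1.7
CH₂=CHCH₂–OPO(OH)₂ loses H₂PO₄⁻: pKₐ(H₃PO₄) ≈ 2.1
CH₂=CHCH₂–OBz loses PhCOO⁻: pKₐ(C₆H₅COOH) ≈ 4.2
CH₂=CHCH₂–OPh loses PhO⁻: pKₐ(C₆H₅OH (phenol)) ≈ 10

CH₂=CHCH₂–I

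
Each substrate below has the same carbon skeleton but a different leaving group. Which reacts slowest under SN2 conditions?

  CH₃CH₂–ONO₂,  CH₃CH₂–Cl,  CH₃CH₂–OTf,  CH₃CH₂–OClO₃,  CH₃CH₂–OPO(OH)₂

CH₃CH₂–OPO(OH)₂

Same R in every case — rank the leaving groups.
The more stable X⁻ (or X) is on its own — i.e. the weaker a base it is — the better a leaving group it makes.
CH₃CH₂–OTf loses OTf⁻: pKₐ(CF₃SO₃H (triflic acid)) ≈ -14
CH₃CH₂–OClO₃ loses ClO₄⁻: pKₐ(HClO₄) ≈ -10
CH₃CH₂–Cl loses Cl⁻: pKₐ(HCl) ≈ -7
CH₃CH₂–ONO₂ loses NO₃⁻: pKₐ(HNO₃) ≈ -1.3
CH₃CH₂–OPO(OH)₂ loses H₂PO₄⁻: pKₐ(H₃PO₄) ≈ 2.1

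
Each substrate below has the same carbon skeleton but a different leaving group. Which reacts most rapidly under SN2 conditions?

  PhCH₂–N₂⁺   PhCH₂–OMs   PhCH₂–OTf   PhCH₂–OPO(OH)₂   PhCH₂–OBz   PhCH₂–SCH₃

PhCH₂–N₂⁺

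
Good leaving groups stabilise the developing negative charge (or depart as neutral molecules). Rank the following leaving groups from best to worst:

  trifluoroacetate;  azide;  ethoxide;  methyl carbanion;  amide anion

Rank by basicity of the departing species: weakest base leaves most easily.
trifluoroacetate: pKₐ(CF₃COOH) ≈ 0.2
azide: pKₐ(HN₃) ≈ 4.7 — linear, resonance-stabilised
ethoxide: pKₐ(CH₃CH₂OH) ≈ 16
amide anion: pKₐ(NH₃) ≈ 38
methyl carbanion: pKₐ(CH₄) ≈ 48 — unstabilised carbanion; the worst conceivable leaving group

trifluoroacetate > azide > ethoxide > amide anion > methyl carbanion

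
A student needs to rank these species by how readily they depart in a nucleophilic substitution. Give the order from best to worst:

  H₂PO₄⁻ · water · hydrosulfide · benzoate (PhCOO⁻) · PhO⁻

water > H₂PO₄⁻ > benzoate (PhCOO⁻) > hydrosulfide > PhO⁻

A good leaving group is a weak base: the lower the pKₐ of its conjugate acid, the more readily it departs.
water: pKₐ(H₃O⁺) ≈ -1.7 — neutral; leaves from a protonated alcohol (R–OH₂⁺)
H₂PO₄⁻: pKₐ(H₃PO₄) ≈ 2.1
benzoate (PhCOO⁻): pKₐ(C₆H₅COOH) ≈ 4.2
hydrosulfide: pKₐ(H₂S) ≈ 7 — larger and more polarisable than the oxygen analogue
PhO⁻: pKₐ(C₆H₅OH (phenol)) ≈ 10 — resonance into the ring helps, but still a poor LG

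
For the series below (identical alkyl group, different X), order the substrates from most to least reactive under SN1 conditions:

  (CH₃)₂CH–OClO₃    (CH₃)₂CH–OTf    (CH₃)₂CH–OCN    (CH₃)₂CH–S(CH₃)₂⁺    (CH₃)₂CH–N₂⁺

(CH₃)₂CH–N₂⁺ > (CH₃)₂CH–OTf > (CH₃)₂CH–OClO₃ > (CH₃)₂CH–S(CH₃)₂⁺ > (CH₃)₂CH–OCN

With the same alkyl group throughout, only the leaving group differentiates the rates.
The more stable X⁻ (or X) is on its own — i.e. the weaker a base it is — the better a leaving group it makes.
(CH₃)₂CH–N₂⁺ loses N₂: no meaningful conjugate acid; N₂ departs as an exceptionally stable neutral molecule
(CH₃)₂CH–OTf loses OTf⁻: pKₐ(CF₃SO₃H (triflic acid)) ≈ -14
(CH₃)₂CH–OClO₃ loses ClO₄⁻: pKₐ(HClO₄) ≈ -10
(CH₃)₂CH–S(CH₃)₂⁺ loses SR'₂: pKₐ(R'₂SH⁺) ≈ -7
(CH₃)₂CH–OCN loses NCO⁻: pKₐ(HOCN) ≈ 3.5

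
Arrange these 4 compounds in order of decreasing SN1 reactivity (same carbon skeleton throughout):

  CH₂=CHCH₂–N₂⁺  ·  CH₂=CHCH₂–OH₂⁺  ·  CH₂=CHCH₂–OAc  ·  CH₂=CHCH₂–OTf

CH₂=CHCH₂–N₂⁺ > CH₂=CHCH₂–OTf > CH₂=CHCH₂–OH₂⁺ > CH₂=CHCH₂–OAc

Identical carbon frameworks mean the comparison reduces to leaving-group quality.
A good leaving group is a weak base: the lower the pKₐ of its conjugate acid, the more readily it departs.
CH₂=CHCH₂–N₂⁺ loses N₂: no meaningful conjugate acid; N₂ departs as an exceptionally stable neutral molecule
CH₂=CHCH₂–OTf loses OTf⁻: pKₐ(CF₃SO₃H (triflic acid)) ≈ -14
CH₂=CHCH₂–OH₂⁺ loses H₂O: pKₐ(H₃O⁺) ≈ -1.7
CH₂=CHCH₂–OAc loses AcO⁻: pKₐ(CH₃COOH) ≈ 4.8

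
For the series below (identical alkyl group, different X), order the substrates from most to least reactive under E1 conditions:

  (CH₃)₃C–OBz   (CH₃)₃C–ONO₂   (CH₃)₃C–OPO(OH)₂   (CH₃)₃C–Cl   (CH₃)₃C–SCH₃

The skeletons are identical, so relative rate is governed entirely by leaving-group ability.
The more stable X⁻ (or X) is on its own — i.e. the weaker a base it is — the better a leaving group it makes.
(CH₃)₃C–Cl loses Cl⁻: pKₐ(HCl) ≈ -7
(CH₃)₃C–ONO₂ loses NO₃⁻: pKₐ(HNO₃) ≈ -1.3
(CH₃)₃C–OPO(OH)₂ loses H₂PO₄⁻: pKₐ(H₃PO₄) ≈ 2.1
(CH₃)₃C–OBz loses PhCOO⁻: pKₐ(C₆H₅COOH) ≈ 4.2
(CH₃)₃C–SCH₃ loses RS⁻: pKₐ(RSH (a thiol)) ≈ 10.5

(CH₃)₃C–Cl > (CH₃)₃C–ONO₂ > (CH₃)₃C–OPO(OH)₂ > (CH₃)₃C–OBz > (CH₃)₃C–SCH₃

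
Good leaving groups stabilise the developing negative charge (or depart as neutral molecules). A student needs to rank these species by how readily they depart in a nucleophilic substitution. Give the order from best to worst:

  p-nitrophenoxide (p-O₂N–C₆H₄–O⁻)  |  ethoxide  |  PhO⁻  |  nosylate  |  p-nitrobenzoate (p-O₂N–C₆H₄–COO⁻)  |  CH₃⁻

nosylate: pKₐ(p-O₂NC₆H₄SO₃H) ≈ -3.5
p-nitrobenzoate (p-O₂N–C₆H₄–COO⁻): pKₐ(p-nitrobenzoic acid) ≈ 3.4
p-nitrophenoxide (p-O₂N–C₆H₄–O⁻): pKₐ(p-nitrophenol) ≈ 7.2
PhO⁻: pKₐ(C₆H₅OH (phenol)) ≈ 10
ethoxide: pKₐ(CH₃CH₂OH) ≈ 16
CH₃⁻: pKₐ(CH₄) ≈ 48

nosylate > p-nitrobenzoate (p-O₂N–C₆H₄–COO⁻) > p-nitrophenoxide (p-O₂N–C₆H₄–O⁻) > PhO⁻ > ethoxide > CH₃⁻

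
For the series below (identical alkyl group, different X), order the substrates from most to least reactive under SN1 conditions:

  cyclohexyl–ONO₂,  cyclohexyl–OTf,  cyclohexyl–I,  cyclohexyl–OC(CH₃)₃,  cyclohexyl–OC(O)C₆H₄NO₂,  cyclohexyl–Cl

cyclohexyl–OTf > cyclohexyl–I > cyclohexyl–Cl > cyclohexyl–ONO₂ > cyclohexyl–OC(O)C₆H₄NO₂ > cyclohexyl–OC(CH₃)₃

Same R in every case — rank the leaving groups.
A good leaving group is a weak base: the lower the pKₐ of its conjugate acid, the more readily it departs.
cyclohexyl–OTf loses OTf⁻: pKₐ(CF₃SO₃H (triflic acid)) ≈ -14
cyclohexyl–I loses I⁻: pKₐ(HI) ≈ -10
cyclohexyl–Cl loses Cl⁻: pKₐ(HCl) ≈ -7
cyclohexyl–ONO₂ loses NO₃⁻: pKₐ(HNO₃) ≈ -1.3
cyclohexyl–OC(O)C₆H₄NO₂ loses p-O₂N–C₆H₄–COO⁻: pKₐ(p-nitrobenzoic acid) ≈ 3.4
cyclohexyl–OC(CH₃)₃ loses (CH₃)₃CO⁻: pKₐ(t-BuOH) ≈ 18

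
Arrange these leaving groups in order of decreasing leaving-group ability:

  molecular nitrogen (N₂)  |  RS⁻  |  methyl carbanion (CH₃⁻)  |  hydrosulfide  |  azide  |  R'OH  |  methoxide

molecular nitrogen (N₂) > R'OH > azide > hydrosulfide > RS⁻ > methoxide > methyl carbanion (CH₃⁻)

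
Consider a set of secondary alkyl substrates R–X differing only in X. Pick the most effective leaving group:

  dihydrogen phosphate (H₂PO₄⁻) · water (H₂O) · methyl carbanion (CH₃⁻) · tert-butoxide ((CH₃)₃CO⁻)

water (H₂O)

Leaving-group ability tracks the stability of the departed species; conjugate-acid pKₐ is the usual yardstick (lower pKₐ → better LG).
water (H₂O): pKₐ(H₃O⁺) ≈ -1.7
dihydrogen phosphate (H₂PO₄⁻): pKₐ(H₃PO₄) ≈ 2.1
tert-butoxide ((CH₃)₃CO⁻): pKₐ(t-BuOH) ≈ 18
methyl carbanion (CH₃⁻): pKₐ(CH₄) ≈ 48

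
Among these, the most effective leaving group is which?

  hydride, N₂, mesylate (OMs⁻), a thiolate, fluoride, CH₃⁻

N₂

The more stable X⁻ (or X) is on its own — i.e. the weaker a base it is — the better a leaving group it makes.
N₂: no meaningful conjugate acid; N₂ departs as an exceptionally stable neutral molecule
mesylate (OMs⁻): pKₐ(CH₃SO₃H (MsOH)) ≈ -1.9
fluoride: pKₐ(HF) ≈ 3.2
a thiolate: pKₐ(RSH (a thiol)) ≈ 10.5
hydride: pKₐ(H₂) ≈ 36
CH₃⁻: pKₐ(CH₄) ≈ 48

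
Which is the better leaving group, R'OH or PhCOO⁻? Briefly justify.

R'OH is the better leaving group.
pKₐ(R'OH₂⁺) ≈ -2.4 versus pKₐ(C₆H₅COOH) ≈ 4.2: R'OH is the much weaker base.
Neutral; leaves from a protonated ether (an oxonium ion, R–O(H)R'⁺).

R'OH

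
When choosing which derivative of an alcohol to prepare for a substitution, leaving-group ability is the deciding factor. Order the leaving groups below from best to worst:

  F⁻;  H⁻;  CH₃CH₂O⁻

F⁻ > CH₃CH₂O⁻ > H⁻

F⁻: pKₐ(HF) ≈ 3.2
CH₃CH₂O⁻: pKₐ(CH₃CH₂OH) ≈ 16 — strong base; alkoxides do not leave unassisted
H⁻: pKₐ(H₂) ≈ 36 — extremely strong base; leaves only in special hydride-transfer contexts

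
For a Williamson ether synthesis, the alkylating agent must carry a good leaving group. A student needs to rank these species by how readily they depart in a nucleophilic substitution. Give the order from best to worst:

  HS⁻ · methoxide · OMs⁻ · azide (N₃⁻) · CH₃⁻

OMs⁻ > azide (N₃⁻) > HS⁻ > methoxide > CH₃⁻

Leaving-group ability tracks the stability of the departed species; conjugate-acid pKₐ is the usual yardstick (lower pKₐ → better LG).
OMs⁻: pKₐ(CH₃SO₃H (MsOH)) ≈ -1.9 — resonance-delocalised alkanesulfonate
azide (N₃⁻): pKₐ(HN₃) ≈ 4.7
HS⁻: pKₐ(H₂S) ≈ 7
methoxide: pKₐ(CH₃OH) ≈ 15.5 — strong base; alkoxides do not leave unassisted
CH₃⁻: pKₐ(CH₄) ≈ 48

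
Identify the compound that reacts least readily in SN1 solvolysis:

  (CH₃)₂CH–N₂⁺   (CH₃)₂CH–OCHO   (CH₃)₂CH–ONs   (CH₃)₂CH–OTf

(CH₃)₂CH–OCHO

With the same alkyl group throughout, only the leaving group differentiates the rates.
A good leaving group is a weak base: the lower the pKₐ of its conjugate acid, the more readily it departs.
(CH₃)₂CH–N₂⁺ loses N₂: no meaningful conjugate acid; N₂ departs as an exceptionally stable neutral molecule
(CH₃)₂CH–OTf loses OTf⁻: pKₐ(CF₃SO₃H (triflic acid)) ≈ -14
(CH₃)₂CH–ONs loses ONs⁻: pKₐ(p-O₂NC₆H₄SO₃H) ≈ -3.5
(CH₃)₂CH–OCHO loses HCOO⁻: pKₐ(HCOOH) ≈ 3.8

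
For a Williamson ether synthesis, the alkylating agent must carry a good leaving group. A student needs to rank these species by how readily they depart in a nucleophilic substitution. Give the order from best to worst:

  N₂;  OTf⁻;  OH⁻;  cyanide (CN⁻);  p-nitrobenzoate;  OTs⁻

N₂ > OTf⁻ > OTs⁻ > p-nitrobenzoate > cyanide (CN⁻) > OH⁻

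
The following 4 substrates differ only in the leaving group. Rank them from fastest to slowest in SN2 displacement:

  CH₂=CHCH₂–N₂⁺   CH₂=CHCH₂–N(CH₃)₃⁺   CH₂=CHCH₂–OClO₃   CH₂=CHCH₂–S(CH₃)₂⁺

CH₂=CHCH₂–N₂⁺ > CH₂=CHCH₂–OClO₃ > CH₂=CHCH₂–S(CH₃)₂⁺ > CH₂=CHCH₂–N(CH₃)₃⁺

Identical carbon frameworks mean the comparison reduces to leaving-group quality.
Rank by basicity of the departing species: weakest base leaves most easily.
CH₂=CHCH₂–N₂⁺ loses N₂: no meaningful conjugate acid; N₂ departs as an exceptionally stable neutral molecule
CH₂=CHCH₂–OClO₃ loses ClO₄⁻: pKₐ(HClO₄) ≈ -10
CH₂=CHCH₂–S(CH₃)₂⁺ loses SR'₂: pKₐ(R'₂SH⁺) ≈ -7
CH₂=CHCH₂–N(CH₃)₃⁺ loses NR'₃: pKₐ(R'₃NH⁺) ≈ 10.7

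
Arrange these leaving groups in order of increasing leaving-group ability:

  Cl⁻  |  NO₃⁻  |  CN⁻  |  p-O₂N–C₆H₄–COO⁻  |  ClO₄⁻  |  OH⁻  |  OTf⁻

OTf⁻: pKₐ(CF₃SO₃H (triflic acid)) ≈ -14
ClO₄⁻: pKₐ(HClO₄) ≈ -10
Cl⁻: pKₐ(HCl) ≈ -7
NO₃⁻: pKₐ(HNO₃) ≈ -1.3 — resonance-delocalised over three oxygens
p-O₂N–C₆H₄–COO⁻: pKₐ(p-nitrobenzoic acid) ≈ 3.4
CN⁻: pKₐ(HCN) ≈ 9.2 — sp carbon stabilises the charge somewhat, but still a poor LG
OH⁻: pKₐ(H₂O) ≈ 15.7
Reversing gives the worst-to-best order requested.

OH⁻ < CN⁻ < p-O₂N–C₆H₄–COO⁻ < NO₃⁻ < Cl⁻ < ClO₄⁻ < OTf⁻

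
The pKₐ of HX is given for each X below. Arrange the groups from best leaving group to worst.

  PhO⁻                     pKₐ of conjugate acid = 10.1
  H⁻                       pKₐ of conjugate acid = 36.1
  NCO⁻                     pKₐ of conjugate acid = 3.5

NCO⁻ > PhO⁻ > H⁻

Lower conjugate-acid pKₐ ⇒ weaker base ⇒ better leaving group.
Sorting by the given values: NCO⁻ (3.5), PhO⁻ (10.1), H⁻ (36.1).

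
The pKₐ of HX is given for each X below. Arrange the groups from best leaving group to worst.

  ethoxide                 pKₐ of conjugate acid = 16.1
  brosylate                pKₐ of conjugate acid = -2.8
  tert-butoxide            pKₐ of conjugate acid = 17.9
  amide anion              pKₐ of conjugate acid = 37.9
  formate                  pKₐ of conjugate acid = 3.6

Lower conjugate-acid pKₐ ⇒ weaker base ⇒ better leaving group.
Sorting by the given values: brosylate (-2.8), formate (3.6), ethoxide (16.1), tert-butoxide (17.9), amide anion (37.9).

brosylate > formate > ethoxide > tert-butoxide > amide anion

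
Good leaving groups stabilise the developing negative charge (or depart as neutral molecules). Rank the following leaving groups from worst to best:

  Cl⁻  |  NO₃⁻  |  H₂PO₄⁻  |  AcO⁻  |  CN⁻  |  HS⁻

CN⁻ < HS⁻ < AcO⁻ < H₂PO₄⁻ < NO₃⁻ < Cl⁻

A good leaving group is a weak base: the lower the pKₐ of its conjugate acid, the more readily it departs.
Cl⁻: pKₐ(HCl) ≈ -7 — moderately weak base
NO₃⁻: pKₐ(HNO₃) ≈ -1.3 — resonance-delocalised over three oxygens
H₂PO₄⁻: pKₐ(H₃PO₄) ≈ 2.1 — moderate base; biological leaving group after further activation
AcO⁻: pKₐ(CH₃COOH) ≈ 4.8 — resonance-stabilised but still a weak base
HS⁻: pKₐ(H₂S) ≈ 7 — larger and more polarisable than the oxygen analogue
CN⁻: pKₐ(HCN) ≈ 9.2 — sp carbon stabilises the charge somewhat, but still a poor LG
Reversing gives the worst-to-best order requested.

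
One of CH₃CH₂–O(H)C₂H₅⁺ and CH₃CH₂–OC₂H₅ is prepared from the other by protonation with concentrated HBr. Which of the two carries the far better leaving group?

From CH₃CH₂–OC₂H₅ the departing group would be CH₃CH₂O⁻ (pKₐ(CH₃CH₂OH) ≈ 16). Strong base; alkoxides do not leave unassisted.
From CH₃CH₂–O(H)C₂H₅⁺ the leaving group is R'OH (pKₐ(R'OH₂⁺) ≈ -2.4). Neutral; leaves from a protonated ether (an oxonium ion, R–O(H)R'⁺).
Protonation with concentrated HBr works by allowing neutral ethanol, rather than ethoxide, to depart, making CH₃CH₂–O(H)C₂H₅⁺ enormously more reactive.

CH₃CH₂–O(H)C₂H₅⁺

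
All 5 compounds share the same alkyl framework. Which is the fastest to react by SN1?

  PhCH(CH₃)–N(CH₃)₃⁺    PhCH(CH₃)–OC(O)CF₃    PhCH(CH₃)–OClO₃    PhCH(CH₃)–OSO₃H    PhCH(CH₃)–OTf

Identical carbon frameworks mean the comparison reduces to leaving-group quality.
Rank by basicity of the departing species: weakest base leaves most easily.
PhCH(CH₃)–OTf loses OTf⁻: pKₐ(CF₃SO₃H (triflic acid)) ≈ -14
PhCH(CH₃)–OClO₃ loses ClO₄⁻: pKₐ(HClO₄) ≈ -10
PhCH(CH₃)–OSO₃H loses HSO₄⁻: pKₐ(H₂SO₄) ≈ -3
PhCH(CH₃)–OC(O)CF₃ loses CF₃COO⁻: pKₐ(CF₃COOH) ≈ 0.2
PhCH(CH₃)–N(CH₃)₃⁺ loses NR'₃: pKₐ(R'₃NH⁺) ≈ 10.7

PhCH(CH₃)–OTf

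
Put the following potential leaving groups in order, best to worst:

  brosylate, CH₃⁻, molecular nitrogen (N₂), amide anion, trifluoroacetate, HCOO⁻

Rank by basicity of the departing species: weakest base leaves most easily.
molecular nitrogen (N₂): no meaningful conjugate acid; N₂ departs as an exceptionally stable neutral molecule
brosylate: pKₐ(p-BrC₆H₄SO₃H) ≈ -2.8 — arenesulfonate with a p-bromo substituent
trifluoroacetate: pKₐ(CF₃COOH) ≈ 0.2 — strongly electron-withdrawing CF₃ stabilises the carboxylate
HCOO⁻: pKₐ(HCOOH) ≈ 3.8 — resonance-stabilised carboxylate
amide anion: pKₐ(NH₃) ≈ 38
CH₃⁻: pKₐ(CH₄) ≈ 48

molecular nitrogen (N₂) > brosylate > trifluoroacetate > HCOO⁻ > amide anion > CH₃⁻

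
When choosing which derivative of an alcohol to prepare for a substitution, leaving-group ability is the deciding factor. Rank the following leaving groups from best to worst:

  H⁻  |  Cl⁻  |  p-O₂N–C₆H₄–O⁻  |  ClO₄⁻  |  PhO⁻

ClO₄⁻ > Cl⁻ > p-O₂N–C₆H₄–O⁻ > PhO⁻ > H⁻

ClO₄⁻: pKₐ(HClO₄) ≈ -10 — extremely weak base; rarely used for safety reasons
Cl⁻: pKₐ(HCl) ≈ -7
p-O₂N–C₆H₄–O⁻: pKₐ(p-nitrophenol) ≈ 7.2 — nitro group delocalises the charge; the classic chromogenic LG
PhO⁻: pKₐ(C₆H₅OH (phenol)) ≈ 10
H⁻: pKₐ(H₂) ≈ 36 — extremely strong base; leaves only in special hydride-transfer contexts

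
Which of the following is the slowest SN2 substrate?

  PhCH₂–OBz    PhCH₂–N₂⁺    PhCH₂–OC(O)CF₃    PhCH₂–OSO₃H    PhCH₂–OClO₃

Identical carbon frameworks mean the comparison reduces to leaving-group quality.
The more stable X⁻ (or X) is on its own — i.e. the weaker a base it is — the better a leaving group it makes.
PhCH₂–N₂⁺ loses N₂: no meaningful conjugate acid; N₂ departs as an exceptionally stable neutral molecule
PhCH₂–OClO₃ loses ClO₄⁻: pKₐ(HClO₄) ≈ -10
PhCH₂–OSO₃H loses HSO₄⁻: pKₐ(H₂SO₄) ≈ -3
PhCH₂–OC(O)CF₃ loses CF₃COO⁻: pKₐ(CF₃COOH) ≈ 0.2
PhCH₂–OBz loses PhCOO⁻: pKₐ(C₆H₅COOH) ≈ 4.2

PhCH₂–OBz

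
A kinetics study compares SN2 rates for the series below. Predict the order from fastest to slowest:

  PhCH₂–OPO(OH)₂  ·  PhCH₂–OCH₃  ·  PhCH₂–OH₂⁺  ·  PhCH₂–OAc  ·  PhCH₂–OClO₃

PhCH₂–OClO₃ > PhCH₂–OH₂⁺ > PhCH₂–OPO(OH)₂ > PhCH₂–OAc > PhCH₂–OCH₃

With the same alkyl group throughout, only the leaving group differentiates the rates.
The more stable X⁻ (or X) is on its own — i.e. the weaker a base it is — the better a leaving group it makes.
PhCH₂–OClO₃ loses ClO₄⁻: pKₐ(HClO₄) ≈ -10
PhCH₂–OH₂⁺ loses H₂O: pKₐ(H₃O⁺) ≈ -1.7
PhCH₂–OPO(OH)₂ loses H₂PO₄⁻: pKₐ(H₃PO₄) ≈ 2.1
PhCH₂–OAc loses AcO⁻: pKₐ(CH₃COOH) ≈ 4.8
PhCH₂–OCH₃ loses CH₃O⁻: pKₐ(CH₃OH) ≈ 15.5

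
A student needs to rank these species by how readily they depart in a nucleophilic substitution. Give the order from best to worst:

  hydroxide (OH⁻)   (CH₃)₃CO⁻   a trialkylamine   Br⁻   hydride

Br⁻ > a trialkylamine > hydroxide (OH⁻) > (CH₃)₃CO⁻ > hydride

A good leaving group is a weak base: the lower the pKₐ of its conjugate acid, the more readily it departs.
Br⁻: pKₐ(HBr) ≈ -9 — weak base; good leaving group
a trialkylamine: pKₐ(R'₃NH⁺) ≈ 10.7 — neutral but still a fairly strong base; Hofmann-elimination LG
hydroxide (OH⁻): pKₐ(H₂O) ≈ 15.7
(CH₃)₃CO⁻: pKₐ(t-BuOH) ≈ 18
hydride: pKₐ(H₂) ≈ 36 — extremely strong base; leaves only in special hydride-transfer contexts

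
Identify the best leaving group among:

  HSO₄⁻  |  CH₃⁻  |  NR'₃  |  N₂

N₂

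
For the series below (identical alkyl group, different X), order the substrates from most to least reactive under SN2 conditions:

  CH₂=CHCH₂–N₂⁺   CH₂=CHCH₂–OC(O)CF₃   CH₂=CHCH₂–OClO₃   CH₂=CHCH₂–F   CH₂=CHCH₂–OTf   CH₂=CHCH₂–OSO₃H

CH₂=CHCH₂–N₂⁺ > CH₂=CHCH₂–OTf > CH₂=CHCH₂–OClO₃ > CH₂=CHCH₂–OSO₃H > CH₂=CHCH₂–OC(O)CF₃ > CH₂=CHCH₂–F

Same R in every case — rank the leaving groups.
A good leaving group is a weak base: the lower the pKₐ of its conjugate acid, the more readily it departs.
CH₂=CHCH₂–N₂⁺ loses N₂: no meaningful conjugate acid; N₂ departs as an exceptionally stable neutral molecule
CH₂=CHCH₂–OTf loses OTf⁻: pKₐ(CF₃SO₃H (triflic acid)) ≈ -14
CH₂=CHCH₂–OClO₃ loses ClO₄⁻: pKₐ(HClO₄) ≈ -10
CH₂=CHCH₂–OSO₃H loses HSO₄⁻: pKₐ(H₂SO₄) ≈ -3
CH₂=CHCH₂–OC(O)CF₃ loses CF₃COO⁻: pKₐ(CF₃COOH) ≈ 0.2
CH₂=CHCH₂–F loses F⁻: pKₐ(HF) ≈ 3.2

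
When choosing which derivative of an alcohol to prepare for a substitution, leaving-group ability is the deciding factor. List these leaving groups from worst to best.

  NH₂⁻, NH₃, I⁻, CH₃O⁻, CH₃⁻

Leaving-group ability tracks the stability of the departed species; conjugate-acid pKₐ is the usual yardstick (lower pKₐ → better LG).
I⁻: pKₐ(HI) ≈ -10 — large, highly polarisable; very weak base
NH₃: pKₐ(NH₄⁺) ≈ 9.2
CH₃O⁻: pKₐ(CH₃OH) ≈ 15.5
NH₂⁻: pKₐ(NH₃) ≈ 38
CH₃⁻: pKₐ(CH₄) ≈ 48
Reversing gives the worst-to-best order requested.

CH₃⁻ < NH₂⁻ < CH₃O⁻ < NH₃ < I⁻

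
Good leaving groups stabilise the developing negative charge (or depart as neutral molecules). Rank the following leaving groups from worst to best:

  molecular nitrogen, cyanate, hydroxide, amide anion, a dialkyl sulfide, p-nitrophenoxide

The more stable X⁻ (or X) is on its own — i.e. the weaker a base it is — the better a leaving group it makes.
molecular nitrogen: no meaningful conjugate acid; N₂ departs as an exceptionally stable neutral molecule
a dialkyl sulfide: pKₐ(R'₂SH⁺) ≈ -7
cyanate: pKₐ(HOCN) ≈ 3.5
p-nitrophenoxide: pKₐ(p-nitrophenol) ≈ 7.2
hydroxide: pKₐ(H₂O) ≈ 15.7
amide anion: pKₐ(NH₃) ≈ 38
Listed from poorest to best leaving group as asked.

amide anion < hydroxide < p-nitrophenoxide < cyanate < a dialkyl sulfide < molecular nitrogen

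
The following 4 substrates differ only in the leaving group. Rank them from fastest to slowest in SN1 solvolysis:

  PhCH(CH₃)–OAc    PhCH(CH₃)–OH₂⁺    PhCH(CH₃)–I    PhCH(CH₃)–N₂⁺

PhCH(CH₃)–N₂⁺ > PhCH(CH₃)–I > PhCH(CH₃)–OH₂⁺ > PhCH(CH₃)–OAc

The skeletons are identical, so relative rate is governed entirely by leaving-group ability.
A good leaving group is a weak base: the lower the pKₐ of its conjugate acid, the more readily it departs.
PhCH(CH₃)–N₂⁺ loses N₂: no meaningful conjugate acid; N₂ departs as an exceptionally stable neutral molecule
PhCH(CH₃)–I loses I⁻: pKₐ(HI) ≈ -10
PhCH(CH₃)–OH₂⁺ loses H₂O: pKₐ(H₃O⁺) ≈ -1.7
PhCH(CH₃)–OAc loses AcO⁻: pKₐ(CH₃COOH) ≈ 4.8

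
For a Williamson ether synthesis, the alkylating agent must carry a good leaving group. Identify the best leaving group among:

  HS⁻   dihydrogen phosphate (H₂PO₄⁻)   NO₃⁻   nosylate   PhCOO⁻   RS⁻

nosylate

A good leaving group is a weak base: the lower the pKₐ of its conjugate acid, the more readily it departs.
nosylate: pKₐ(p-O₂NC₆H₄SO₃H) ≈ -3.5
NO₃⁻: pKₐ(HNO₃) ≈ -1.3
dihydrogen phosphate (H₂PO₄⁻): pKₐ(H₃PO₄) ≈ 2.1
PhCOO⁻: pKₐ(C₆H₅COOH) ≈ 4.2
HS⁻: pKₐ(H₂S) ≈ 7
RS⁻: pKₐ(RSH (a thiol)) ≈ 10.5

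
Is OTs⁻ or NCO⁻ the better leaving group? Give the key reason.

OTs⁻

OTs⁻ is the better leaving group.
pKₐ(p-CH₃C₆H₄SO₃H (TsOH)) ≈ -2.8 versus pKₐ(HOCN) ≈ 3.5: OTs⁻ is the much weaker base.
Resonance-delocalised arenesulfonate.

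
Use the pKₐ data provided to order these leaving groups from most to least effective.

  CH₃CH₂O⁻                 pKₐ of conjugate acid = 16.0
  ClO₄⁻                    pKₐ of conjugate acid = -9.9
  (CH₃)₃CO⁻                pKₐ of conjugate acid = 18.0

ClO₄⁻ > CH₃CH₂O⁻ > (CH₃)₃CO⁻

Lower conjugate-acid pKₐ ⇒ weaker base ⇒ better leaving group.
Sorting by the given values: ClO₄⁻ (-9.9), CH₃CH₂O⁻ (16.0), (CH₃)₃CO⁻ (18.0).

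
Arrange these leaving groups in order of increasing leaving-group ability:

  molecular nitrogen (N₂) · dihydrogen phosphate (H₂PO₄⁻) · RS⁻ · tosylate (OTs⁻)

The more stable X⁻ (or X) is on its own — i.e. the weaker a base it is — the better a leaving group it makes.
molecular nitrogen (N₂): no meaningful conjugate acid; N₂ departs as an exceptionally stable neutral molecule
tosylate (OTs⁻): pKₐ(p-CH₃C₆H₄SO₃H (TsOH)) ≈ -2.8
dihydrogen phosphate (H₂PO₄⁻): pKₐ(H₃PO₄) ≈ 2.1
RS⁻: pKₐ(RSH (a thiol)) ≈ 10.5
Listed from poorest to best leaving group as asked.

RS⁻ < dihydrogen phosphate (H₂PO₄⁻) < tosylate (OTs⁻) < molecular nitrogen (N₂)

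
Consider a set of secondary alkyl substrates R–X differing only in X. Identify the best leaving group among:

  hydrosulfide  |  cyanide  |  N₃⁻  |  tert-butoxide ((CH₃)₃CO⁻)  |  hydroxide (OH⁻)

The more stable X⁻ (or X) is on its own — i.e. the weaker a base it is — the better a leaving group it makes.
N₃⁻: pKₐ(HN₃) ≈ 4.7
hydrosulfide: pKₐ(H₂S) ≈ 7
cyanide: pKₐ(HCN) ≈ 9.2
hydroxide (OH⁻): pKₐ(H₂O) ≈ 15.7
tert-butoxide ((CH₃)₃CO⁻): pKₐ(t-BuOH) ≈ 18

N₃⁻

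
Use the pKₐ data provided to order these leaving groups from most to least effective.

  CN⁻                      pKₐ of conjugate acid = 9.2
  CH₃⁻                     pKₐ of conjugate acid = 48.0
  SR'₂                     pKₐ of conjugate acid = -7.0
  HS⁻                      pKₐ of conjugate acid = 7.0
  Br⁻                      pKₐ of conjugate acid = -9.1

Br⁻ > SR'₂ > HS⁻ > CN⁻ > CH₃⁻

Lower conjugate-acid pKₐ ⇒ weaker base ⇒ better leaving group.
Sorting by the given values: Br⁻ (-9.1), SR'₂ (-7.0), HS⁻ (7.0), CN⁻ (9.2), CH₃⁻ (48.0).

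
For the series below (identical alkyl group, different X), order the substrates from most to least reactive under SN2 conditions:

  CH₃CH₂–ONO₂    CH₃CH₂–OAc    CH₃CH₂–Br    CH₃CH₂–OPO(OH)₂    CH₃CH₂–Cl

CH₃CH₂–Br > CH₃CH₂–Cl > CH₃CH₂–ONO₂ > CH₃CH₂–OPO(OH)₂ > CH₃CH₂–OAc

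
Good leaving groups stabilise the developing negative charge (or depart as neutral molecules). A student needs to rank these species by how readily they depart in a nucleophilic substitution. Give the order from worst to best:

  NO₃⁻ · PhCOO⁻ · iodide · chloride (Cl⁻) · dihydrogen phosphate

PhCOO⁻ < dihydrogen phosphate < NO₃⁻ < chloride (Cl⁻) < iodide

The more stable X⁻ (or X) is on its own — i.e. the weaker a base it is — the better a leaving group it makes.
iodide: pKₐ(HI) ≈ -10 — large, highly polarisable; very weak base
chloride (Cl⁻): pKₐ(HCl) ≈ -7
NO₃⁻: pKₐ(HNO₃) ≈ -1.3
dihydrogen phosphate: pKₐ(H₃PO₄) ≈ 2.1 — moderate base; biological leaving group after further activation
PhCOO⁻: pKₐ(C₆H₅COOH) ≈ 4.2 — aryl carboxylate
Listed from poorest to best leaving group as asked.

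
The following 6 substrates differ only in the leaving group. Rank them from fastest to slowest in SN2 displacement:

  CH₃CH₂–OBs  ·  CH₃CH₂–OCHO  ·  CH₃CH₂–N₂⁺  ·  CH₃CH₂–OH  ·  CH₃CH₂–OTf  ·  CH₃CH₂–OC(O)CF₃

CH₃CH₂–N₂⁺ > CH₃CH₂–OTf > CH₃CH₂–OBs > CH₃CH₂–OC(O)CF₃ > CH₃CH₂–OCHO > CH₃CH₂–OH

With the same alkyl group throughout, only the leaving group differentiates the rates.
A good leaving group is a weak base: the lower the pKₐ of its conjugate acid, the more readily it departs.
CH₃CH₂–N₂⁺ loses N₂: no meaningful conjugate acid; N₂ departs as an exceptionally stable neutral molecule
CH₃CH₂–OTf loses OTf⁻: pKₐ(CF₃SO₃H (triflic acid)) ≈ -14
CH₃CH₂–OBs loses OBs⁻: pKₐ(p-BrC₆H₄SO₃H) ≈ -2.8
CH₃CH₂–OC(O)CF₃ loses CF₃COO⁻: pKₐ(CF₃COOH) ≈ 0.2
CH₃CH₂–OCHO loses HCOO⁻: pKₐ(HCOOH) ≈ 3.8
CH₃CH₂–OH loses OH⁻: pKₐ(H₂O) ≈ 15.7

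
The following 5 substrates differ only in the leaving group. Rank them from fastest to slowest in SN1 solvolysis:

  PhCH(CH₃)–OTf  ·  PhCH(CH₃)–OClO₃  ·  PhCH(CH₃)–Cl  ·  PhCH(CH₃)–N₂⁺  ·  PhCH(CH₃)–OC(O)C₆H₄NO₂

Identical carbon frameworks mean the comparison reduces to leaving-group quality.
The more stable X⁻ (or X) is on its own — i.e. the weaker a base it is — the better a leaving group it makes.
PhCH(CH₃)–N₂⁺ loses N₂: no meaningful conjugate acid; N₂ departs as an exceptionally stable neutral molecule
PhCH(CH₃)–OTf loses OTf⁻: pKₐ(CF₃SO₃H (triflic acid)) ≈ -14
PhCH(CH₃)–OClO₃ loses ClO₄⁻: pKₐ(HClO₄) ≈ -10
PhCH(CH₃)–Cl loses Cl⁻: pKₐ(HCl) ≈ -7
PhCH(CH₃)–OC(O)C₆H₄NO₂ loses p-O₂N–C₆H₄–COO⁻: pKₐ(p-nitrobenzoic acid) ≈ 3.4

PhCH(CH₃)–N₂⁺ > PhCH(CH₃)–OTf > PhCH(CH₃)–OClO₃ > PhCH(CH₃)–Cl > PhCH(CH₃)–OC(O)C₆H₄NO₂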